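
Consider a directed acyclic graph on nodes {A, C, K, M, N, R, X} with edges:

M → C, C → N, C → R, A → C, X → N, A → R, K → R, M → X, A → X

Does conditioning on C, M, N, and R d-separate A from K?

No — A and K are not d-separated given {C, M, N, R}.

Enumerating the 4 paths from A to K and testing each for blocking by {C, M, N, R}:
  1. A → R ← K — R:collider[open] ⇒ active
  2. A → C → R ← K — C:chain[blocks]; R:collider[open] ⇒ blocked
  3. A → X ← M → C → R ← K — X:collider[open]; M:fork[blocks]; C:chain[blocks]; R:collider[open] ⇒ blocked
  4. A → X → N ← C → R ← K — X:chain[open]; N:collider[open]; C:fork[blocks]; R:collider[open] ⇒ blocked
Because an active path exists, A and K are not d-separated.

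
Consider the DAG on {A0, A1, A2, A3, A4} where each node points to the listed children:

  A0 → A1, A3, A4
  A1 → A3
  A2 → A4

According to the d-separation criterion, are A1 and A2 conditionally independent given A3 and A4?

Enumerating the 2 paths from A1 to A2 and testing each for blocking by {A3, A4}:
Path 1: A1 → A3 ← A0 → A4 ← A2
  A3 is a collider and A3 is conditioned on, which opens it; A0 is a fork and A0 is not conditioned on; A4 is a collider and A4 is conditioned on, which opens it — no node blocks this path, so it is active.
Path 2: A1 ← A0 → A4 ← A2
  A0 is a fork and A0 is not conditioned on; A4 is a collider and A4 is conditioned on, which opens it — no node blocks this path, so it is active.
Since the path A1 → A3 ← A0 → A4 ← A2 is active, A1 and A2 are not d-separated given {A3, A4}.

No — A1 and A2 are not d-separated given {A3, A4}.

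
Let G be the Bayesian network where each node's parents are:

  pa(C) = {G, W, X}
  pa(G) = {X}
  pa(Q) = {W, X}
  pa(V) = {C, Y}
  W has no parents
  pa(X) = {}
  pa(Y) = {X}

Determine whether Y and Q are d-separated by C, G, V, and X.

We examine all 6 paths between Y and Q:
Path 1: Y ← X → Q
  X is a fork here and X is conditioned on, so the path is blocked at X.
Path 2: Y ← X → C ← W → Q
  X is a fork here and X is conditioned on, so the path is blocked at X.
Path 3: Y ← X → G → C ← W → Q
  X is a fork here and X is conditioned on, so the path is blocked at X.
Path 4: Y → V ← C ← W → Q
  C is a chain here and C is conditioned on, so the path is blocked at C.
Path 5: Y → V ← C ← X → Q
  C is a chain here and C is conditioned on, so the path is blocked at C.
Path 6: Y → V ← C ← G ← X → Q
  C is a chain here and C is conditioned on, so the path is blocked at C.
All paths are blocked; Y ⊥ Q | {C, G, V, X} holds.

Yes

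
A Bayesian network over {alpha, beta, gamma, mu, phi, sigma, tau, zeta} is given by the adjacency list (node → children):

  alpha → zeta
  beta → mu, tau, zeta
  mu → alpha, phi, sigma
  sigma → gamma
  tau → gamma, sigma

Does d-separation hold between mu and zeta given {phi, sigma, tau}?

No

4 paths connect mu and zeta; each must be blocked for d-separation to hold:
  1. mu ← beta → zeta — beta:fork[open] ⇒ active
  2. mu → sigma → gamma ← tau ← beta → zeta — sigma:chain[blocks]; gamma:collider[blocks]; tau:chain[blocks]; beta:fork[open] ⇒ blocked
  3. mu → sigma ← tau ← beta → zeta — sigma:collider[open]; tau:chain[blocks]; beta:fork[open] ⇒ blocked
  4. mu → alpha → zeta — alpha:chain[open] ⇒ active
Because an active path exists, mu and zeta are not d-separated.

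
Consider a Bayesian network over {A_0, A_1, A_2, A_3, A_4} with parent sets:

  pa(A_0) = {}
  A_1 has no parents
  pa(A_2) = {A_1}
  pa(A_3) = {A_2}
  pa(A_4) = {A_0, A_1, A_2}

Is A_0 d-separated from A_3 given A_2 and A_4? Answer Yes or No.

Yes

Enumerating the 2 paths from A_0 to A_3 and testing each for blocking by {A_2, A_4}:
Path 1: A_0 → A_4 ← A_2 → A_3
  A_2 is a fork here and A_2 is conditioned on, so the path is blocked at A_2.
Path 2: A_0 → A_4 ← A_1 → A_2 → A_3
  A_2 is a chain here and A_2 is conditioned on, so the path is blocked at A_2.
All paths are blocked; A_0 ⊥ A_3 | {A_2, A_4} holds.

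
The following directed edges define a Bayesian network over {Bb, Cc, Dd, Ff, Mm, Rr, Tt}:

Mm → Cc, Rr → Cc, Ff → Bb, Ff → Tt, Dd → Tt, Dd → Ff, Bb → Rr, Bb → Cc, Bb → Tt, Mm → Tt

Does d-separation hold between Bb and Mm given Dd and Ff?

There are 5 undirected paths between Bb and Mm; checking each against the conditioning set {Dd, Ff}:
  1. Bb → Tt ← Mm — Tt:collider[blocks] ⇒ blocked
  2. Bb ← Ff → Tt ← Mm — Ff:fork[blocks]; Tt:collider[blocks] ⇒ blocked
  3. Bb ← Ff ← Dd → Tt ← Mm — Ff:chain[blocks]; Dd:fork[blocks]; Tt:collider[blocks] ⇒ blocked
  4. Bb → Cc ← Mm — Cc:collider[blocks] ⇒ blocked
  5. Bb → Rr → Cc ← Mm — Rr:chain[open]; Cc:collider[blocks] ⇒ blocked
Every path is blocked, so Bb and Mm are d-separated given {Dd, Ff}.

Yes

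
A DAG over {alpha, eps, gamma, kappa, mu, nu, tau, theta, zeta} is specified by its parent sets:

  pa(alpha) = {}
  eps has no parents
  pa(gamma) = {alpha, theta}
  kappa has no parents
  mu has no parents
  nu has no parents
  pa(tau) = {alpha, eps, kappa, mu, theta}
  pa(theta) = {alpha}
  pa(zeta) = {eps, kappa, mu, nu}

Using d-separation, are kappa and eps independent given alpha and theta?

4 paths connect kappa and eps; each must be blocked for d-separation to hold:
Path 1: kappa → zeta ← mu → tau ← eps
  zeta is a collider here and neither zeta nor any of its descendants is conditioned on, so the collider stays closed — the path is blocked at zeta.
Path 2: kappa → zeta ← eps
  zeta is a collider here and neither zeta nor any of its descendants is conditioned on, so the collider stays closed — the path is blocked at zeta.
Path 3: kappa → tau ← mu → zeta ← eps
  tau is a collider here and neither tau nor any of its descendants is conditioned on, so the collider stays closed — the path is blocked at tau.
Path 4: kappa → tau ← eps
  tau is a collider here and neither tau nor any of its descendants is conditioned on, so the collider stays closed — the path is blocked at tau.
All paths are blocked; kappa ⊥ eps | {alpha, theta} holds.

Yes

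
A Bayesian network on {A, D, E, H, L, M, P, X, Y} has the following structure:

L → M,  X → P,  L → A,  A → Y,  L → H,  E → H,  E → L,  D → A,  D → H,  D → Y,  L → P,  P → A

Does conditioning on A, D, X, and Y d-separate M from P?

No

Enumerating the 6 paths from M to P and testing each for blocking by {A, D, X, Y}:
  1. M ← L → A ← P — L:fork[open]; A:collider[open] ⇒ active
  2. M ← L → H ← D → A ← P — L:fork[open]; H:collider[blocks]; D:fork[blocks]; A:collider[open] ⇒ blocked
  3. M ← L → H ← D → Y ← A ← P — L:fork[open]; H:collider[blocks]; D:fork[blocks]; Y:collider[open]; A:chain[blocks] ⇒ blocked
  4. M ← L → P — L:fork[open] ⇒ active
  5. M ← L ← E → H ← D → A ← P — L:chain[open]; E:fork[open]; H:collider[blocks]; D:fork[blocks]; A:collider[open] ⇒ blocked
  6. M ← L ← E → H ← D → Y ← A ← P — L:chain[open]; E:fork[open]; H:collider[blocks]; D:fork[blocks]; Y:collider[open]; A:chain[blocks] ⇒ blocked
Since the path M ← L → A ← P is active, M and P are not d-separated given {A, D, X, Y}.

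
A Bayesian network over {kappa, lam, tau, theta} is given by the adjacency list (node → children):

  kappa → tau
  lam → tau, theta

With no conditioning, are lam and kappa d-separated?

Yes

There is one path between lam and kappa:
Path 1: lam → tau ← kappa
  tau is a collider here and neither tau nor any of its descendants is conditioned on, so the collider stays closed — the path is blocked at tau.
All paths are blocked; lam ⊥ kappa | ∅ holds.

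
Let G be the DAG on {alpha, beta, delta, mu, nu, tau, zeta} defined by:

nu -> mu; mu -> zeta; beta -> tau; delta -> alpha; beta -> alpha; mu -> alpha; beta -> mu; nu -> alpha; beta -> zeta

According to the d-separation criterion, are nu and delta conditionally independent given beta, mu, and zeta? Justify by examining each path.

4 paths connect nu and delta; each must be blocked for d-separation to hold:
Path 1: nu → mu ← beta → alpha ← delta
  beta is a fork here and beta is conditioned on, so the path is blocked at beta.
Path 2: nu → mu → zeta ← beta → alpha ← delta
  mu is a chain here and mu is conditioned on, so the path is blocked at mu.
Path 3: nu → mu → alpha ← delta
  mu is a chain here and mu is conditioned on, so the path is blocked at mu.
Path 4: nu → alpha ← delta
  alpha is a collider here and neither alpha nor any of its descendants is conditioned on, so the collider stays closed — the path is blocked at alpha.
Every path is blocked, so nu and delta are d-separated given {beta, mu, zeta}.

Yes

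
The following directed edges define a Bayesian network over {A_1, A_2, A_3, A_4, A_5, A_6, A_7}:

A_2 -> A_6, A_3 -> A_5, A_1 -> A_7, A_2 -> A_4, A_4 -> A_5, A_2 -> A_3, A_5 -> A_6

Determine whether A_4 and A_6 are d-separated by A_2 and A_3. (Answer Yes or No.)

No

There are 4 undirected paths between A_4 and A_6; checking each against the conditioning set {A_2, A_3}:
  1. A_4 → A_5 ← A_3 ← A_2 → A_6 — A_5:collider[blocks]; A_3:chain[blocks]; A_2:fork[blocks] ⇒ blocked
  2. A_4 → A_5 → A_6 — A_5:chain[open] ⇒ active
  3. A_4 ← A_2 → A_3 → A_5 → A_6 — A_2:fork[blocks]; A_3:chain[blocks]; A_5:chain[open] ⇒ blocked
  4. A_4 ← A_2 → A_6 — A_2:fork[blocks] ⇒ blocked
At least one path is unblocked, so d-separation fails.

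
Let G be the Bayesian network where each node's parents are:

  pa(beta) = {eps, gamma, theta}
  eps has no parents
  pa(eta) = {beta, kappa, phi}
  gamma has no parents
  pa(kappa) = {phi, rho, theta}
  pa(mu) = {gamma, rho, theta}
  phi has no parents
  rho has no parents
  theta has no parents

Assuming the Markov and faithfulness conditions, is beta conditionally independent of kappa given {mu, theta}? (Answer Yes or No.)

Enumerating the 6 paths from beta to kappa and testing each for blocking by {mu, theta}:
Path 1: beta ← theta → mu ← rho → kappa
  theta is a fork here and theta is conditioned on, so the path is blocked at theta.
Path 2: beta ← theta → kappa
  theta is a fork here and theta is conditioned on, so the path is blocked at theta.
Path 3: beta → eta ← phi → kappa
  eta is a collider here and neither eta nor any of its descendants is conditioned on, so the collider stays closed — the path is blocked at eta.
Path 4: beta → eta ← kappa
  eta is a collider here and neither eta nor any of its descendants is conditioned on, so the collider stays closed — the path is blocked at eta.
Path 5: beta ← gamma → mu ← theta → kappa
  theta is a fork here and theta is conditioned on, so the path is blocked at theta.
Path 6: beta ← gamma → mu ← rho → kappa
  gamma is a fork and gamma is not conditioned on; mu is a collider and mu is conditioned on, which opens it; rho is a fork and rho is not conditioned on — no node blocks this path, so it is active.
Because an active path exists, beta and kappa are not d-separated.

No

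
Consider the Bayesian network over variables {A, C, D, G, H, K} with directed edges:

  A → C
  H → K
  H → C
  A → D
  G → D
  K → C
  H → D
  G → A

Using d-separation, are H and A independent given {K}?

Yes

There are 4 undirected paths between H and A; checking each against the conditioning set {K}:
Path 1: H → K → C ← A
  K is a chain here and K is conditioned on, so the path is blocked at K.
Path 2: H → D ← A
  D is a collider here and neither D nor any of its descendants is conditioned on, so the collider stays closed — the path is blocked at D.
Path 3: H → D ← G → A
  D is a collider here and neither D nor any of its descendants is conditioned on, so the collider stays closed — the path is blocked at D.
Path 4: H → C ← A
  C is a collider here and neither C nor any of its descendants is conditioned on, so the collider stays closed — the path is blocked at C.
All paths are blocked; H ⊥ A | {K} holds.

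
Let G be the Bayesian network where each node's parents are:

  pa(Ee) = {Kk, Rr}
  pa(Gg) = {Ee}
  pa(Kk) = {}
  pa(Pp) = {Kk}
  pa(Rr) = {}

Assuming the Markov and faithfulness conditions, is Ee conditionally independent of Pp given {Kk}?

Only one path connects Ee and Pp:
  1. Ee ← Kk → Pp — Kk:fork[blocks] ⇒ blocked
Every path is blocked, so Ee and Pp are d-separated given {Kk}.

Yes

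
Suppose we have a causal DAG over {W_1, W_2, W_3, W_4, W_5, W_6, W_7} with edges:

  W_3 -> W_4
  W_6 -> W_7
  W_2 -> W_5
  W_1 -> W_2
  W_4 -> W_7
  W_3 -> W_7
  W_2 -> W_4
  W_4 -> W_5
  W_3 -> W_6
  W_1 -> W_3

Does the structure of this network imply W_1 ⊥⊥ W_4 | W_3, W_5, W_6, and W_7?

5 paths connect W_1 and W_4; each must be blocked for d-separation to hold:
Path 1: W_1 → W_2 → W_4
  W_2 is a chain and W_2 is not conditioned on — no node blocks this path, so it is active.
Path 2: W_1 → W_2 → W_5 ← W_4
  W_2 is a chain and W_2 is not conditioned on; W_5 is a collider and W_5 is conditioned on, which opens it — no node blocks this path, so it is active.
Path 3: W_1 → W_3 → W_4
  W_3 is a chain here and W_3 is conditioned on, so the path is blocked at W_3.
Path 4: W_1 → W_3 → W_6 → W_7 ← W_4
  W_3 is a chain here and W_3 is conditioned on, so the path is blocked at W_3.
Path 5: W_1 → W_3 → W_7 ← W_4
  W_3 is a chain here and W_3 is conditioned on, so the path is blocked at W_3.
Because an active path exists, W_1 and W_4 are not d-separated.

No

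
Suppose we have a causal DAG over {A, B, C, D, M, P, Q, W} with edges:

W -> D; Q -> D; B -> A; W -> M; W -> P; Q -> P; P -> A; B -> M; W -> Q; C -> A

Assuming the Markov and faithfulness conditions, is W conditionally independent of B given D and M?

There are 4 undirected paths between W and B; checking each against the conditioning set {D, M}:
Path 1: W → P → A ← B
  A is a collider here and neither A nor any of its descendants is conditioned on, so the collider stays closed — the path is blocked at A.
Path 2: W → Q → P → A ← B
  A is a collider here and neither A nor any of its descendants is conditioned on, so the collider stays closed — the path is blocked at A.
Path 3: W → M ← B
  M is a collider and M is conditioned on, which opens it — no node blocks this path, so it is active.
Path 4: W → D ← Q → P → A ← B
  A is a collider here and neither A nor any of its descendants is conditioned on, so the collider stays closed — the path is blocked at A.
Because an active path exists, W and B are not d-separated.

No — W and B are not d-separated given {D, M}.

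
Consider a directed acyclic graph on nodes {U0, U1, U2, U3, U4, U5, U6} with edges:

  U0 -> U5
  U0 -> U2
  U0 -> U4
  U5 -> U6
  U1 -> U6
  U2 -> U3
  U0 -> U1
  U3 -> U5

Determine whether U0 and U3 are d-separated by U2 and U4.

3 paths connect U0 and U3; each must be blocked for d-separation to hold:
Path 1: U0 → U1 → U6 ← U5 ← U3
  U6 is a collider here and neither U6 nor any of its descendants is conditioned on, so the collider stays closed — the path is blocked at U6.
Path 2: U0 → U5 ← U3
  U5 is a collider here and neither U5 nor any of its descendants is conditioned on, so the collider stays closed — the path is blocked at U5.
Path 3: U0 → U2 → U3
  U2 is a chain here and U2 is conditioned on, so the path is blocked at U2.
Since every path is blocked, d-separation holds.

Yes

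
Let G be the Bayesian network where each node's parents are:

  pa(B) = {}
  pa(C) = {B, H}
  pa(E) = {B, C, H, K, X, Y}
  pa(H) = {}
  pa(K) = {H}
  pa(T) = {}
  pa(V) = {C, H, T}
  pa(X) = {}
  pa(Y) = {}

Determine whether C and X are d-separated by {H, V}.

There are 6 undirected paths between C and X; checking each against the conditioning set {H, V}:
Path 1: C ← H → K → E ← X
  H is a fork here and H is conditioned on, so the path is blocked at H.
Path 2: C ← H → E ← X
  H is a fork here and H is conditioned on, so the path is blocked at H.
Path 3: C ← B → E ← X
  E is a collider here and neither E nor any of its descendants is conditioned on, so the collider stays closed — the path is blocked at E.
Path 4: C → V ← H → K → E ← X
  H is a fork here and H is conditioned on, so the path is blocked at H.
Path 5: C → V ← H → E ← X
  H is a fork here and H is conditioned on, so the path is blocked at H.
Path 6: C → E ← X
  E is a collider here and neither E nor any of its descendants is conditioned on, so the collider stays closed — the path is blocked at E.
Since every path is blocked, d-separation holds.

Yes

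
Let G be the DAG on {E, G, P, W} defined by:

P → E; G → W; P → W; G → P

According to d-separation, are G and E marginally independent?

No

Enumerating the 2 paths from G to E and testing each for blocking by ∅:
Path 1: G → W ← P → E
  W is a collider here and neither W nor any of its descendants is conditioned on, so the collider stays closed — the path is blocked at W.
Path 2: G → P → E
  P is a chain and P is not conditioned on — no node blocks this path, so it is active.
At least one path is unblocked, so d-separation fails.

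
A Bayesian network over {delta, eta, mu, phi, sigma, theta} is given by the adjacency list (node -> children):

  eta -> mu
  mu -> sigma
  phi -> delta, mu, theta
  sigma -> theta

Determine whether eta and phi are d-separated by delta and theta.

No — eta and phi are not d-separated given {delta, theta}.

2 paths connect eta and phi; each must be blocked for d-separation to hold:
Path 1: eta → mu → sigma → theta ← phi
  mu is a chain and mu is not conditioned on; sigma is a chain and sigma is not conditioned on; theta is a collider and theta is conditioned on, which opens it — no node blocks this path, so it is active.
Path 2: eta → mu ← phi
  mu is a collider and its descendant theta is conditioned on, which opens it — no node blocks this path, so it is active.
Since the path eta → mu → sigma → theta ← phi is active, eta and phi are not d-separated given {delta, theta}.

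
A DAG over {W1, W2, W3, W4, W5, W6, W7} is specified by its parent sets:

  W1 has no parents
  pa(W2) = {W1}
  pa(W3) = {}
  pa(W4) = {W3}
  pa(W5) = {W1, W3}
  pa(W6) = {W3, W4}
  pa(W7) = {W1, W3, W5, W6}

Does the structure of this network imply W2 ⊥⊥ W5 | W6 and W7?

No

There are 5 undirected paths between W2 and W5; checking each against the conditioning set {W6, W7}:
Path 1: W2 ← W1 → W5
  W1 is a fork and W1 is not conditioned on — no node blocks this path, so it is active.
Path 2: W2 ← W1 → W7 ← W6 ← W3 → W5
  W6 is a chain here and W6 is conditioned on, so the path is blocked at W6.
Path 3: W2 ← W1 → W7 ← W6 ← W4 ← W3 → W5
  W6 is a chain here and W6 is conditioned on, so the path is blocked at W6.
Path 4: W2 ← W1 → W7 ← W5
  W1 is a fork and W1 is not conditioned on; W7 is a collider and W7 is conditioned on, which opens it — no node blocks this path, so it is active.
Path 5: W2 ← W1 → W7 ← W3 → W5
  W1 is a fork and W1 is not conditioned on; W7 is a collider and W7 is conditioned on, which opens it; W3 is a fork and W3 is not conditioned on — no node blocks this path, so it is active.
At least one path is unblocked, so d-separation fails.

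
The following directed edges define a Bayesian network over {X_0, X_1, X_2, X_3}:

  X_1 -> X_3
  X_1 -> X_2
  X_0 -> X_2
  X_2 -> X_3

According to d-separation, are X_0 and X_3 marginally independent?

No — X_0 and X_3 are not d-separated given ∅.

We examine all 2 paths between X_0 and X_3:
Path 1: X_0 → X_2 ← X_1 → X_3
  X_2 is a collider here and neither X_2 nor any of its descendants is conditioned on, so the collider stays closed — the path is blocked at X_2.
Path 2: X_0 → X_2 → X_3
  X_2 is a chain and X_2 is not conditioned on — no node blocks this path, so it is active.
Because an active path exists, X_0 and X_3 are not d-separated.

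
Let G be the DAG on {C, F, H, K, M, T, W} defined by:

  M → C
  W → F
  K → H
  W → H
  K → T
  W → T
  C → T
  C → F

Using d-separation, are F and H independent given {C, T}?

4 paths connect F and H; each must be blocked for d-separation to hold:
Path 1: F ← W → H
  W is a fork and W is not conditioned on — no node blocks this path, so it is active.
Path 2: F ← W → T ← K → H
  W is a fork and W is not conditioned on; T is a collider and T is conditioned on, which opens it; K is a fork and K is not conditioned on — no node blocks this path, so it is active.
Path 3: F ← C → T ← W → H
  C is a fork here and C is conditioned on, so the path is blocked at C.
Path 4: F ← C → T ← K → H
  C is a fork here and C is conditioned on, so the path is blocked at C.
Because an active path exists, F and H are not d-separated.

No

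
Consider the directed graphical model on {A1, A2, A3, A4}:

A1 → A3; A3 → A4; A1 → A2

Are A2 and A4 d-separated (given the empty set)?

No

Only one path connects A2 and A4:
Path 1: A2 ← A1 → A3 → A4
  A1 is a fork and A1 is not conditioned on; A3 is a chain and A3 is not conditioned on — no node blocks this path, so it is active.
At least one path is unblocked, so d-separation fails.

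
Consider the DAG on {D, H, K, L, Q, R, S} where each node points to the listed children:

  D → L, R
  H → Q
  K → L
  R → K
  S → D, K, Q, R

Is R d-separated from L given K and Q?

No

Enumerating the 6 paths from R to L and testing each for blocking by {K, Q}:
  1. R → K → L — K:chain[blocks] ⇒ blocked
  2. R → K ← S → D → L — K:collider[open]; S:fork[open]; D:chain[open] ⇒ active
  3. R ← D → L — D:fork[open] ⇒ active
  4. R ← D ← S → K → L — D:chain[open]; S:fork[open]; K:chain[blocks] ⇒ blocked
  5. R ← S → K → L — S:fork[open]; K:chain[blocks] ⇒ blocked
  6. R ← S → D → L — S:fork[open]; D:chain[open] ⇒ active
Since the path R → K ← S → D → L is active, R and L are not d-separated given {K, Q}.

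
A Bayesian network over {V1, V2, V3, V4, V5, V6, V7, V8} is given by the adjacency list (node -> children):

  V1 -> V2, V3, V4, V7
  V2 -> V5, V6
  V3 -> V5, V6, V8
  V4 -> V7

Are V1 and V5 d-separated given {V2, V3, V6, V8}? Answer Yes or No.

Yes

Enumerating the 4 paths from V1 to V5 and testing each for blocking by {V2, V3, V6, V8}:
Path 1: V1 → V3 → V6 ← V2 → V5
  V3 is a chain here and V3 is conditioned on, so the path is blocked at V3.
Path 2: V1 → V3 → V5
  V3 is a chain here and V3 is conditioned on, so the path is blocked at V3.
Path 3: V1 → V2 → V6 ← V3 → V5
  V2 is a chain here and V2 is conditioned on, so the path is blocked at V2.
Path 4: V1 → V2 → V5
  V2 is a chain here and V2 is conditioned on, so the path is blocked at V2.
Every path is blocked, so V1 and V5 are d-separated given {V2, V3, V6, V8}.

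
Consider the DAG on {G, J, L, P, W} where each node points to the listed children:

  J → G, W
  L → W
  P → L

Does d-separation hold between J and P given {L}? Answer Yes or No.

The only undirected path from J to P is:
Path 1: J → W ← L ← P
  W is a collider here and neither W nor any of its descendants is conditioned on, so the collider stays closed — the path is blocked at W.
Every path is blocked, so J and P are d-separated given {L}.

Yes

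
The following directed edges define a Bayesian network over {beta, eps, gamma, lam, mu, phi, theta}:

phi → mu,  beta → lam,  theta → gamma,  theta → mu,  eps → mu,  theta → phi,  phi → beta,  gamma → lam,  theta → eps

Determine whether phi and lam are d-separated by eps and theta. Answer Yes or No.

4 paths connect phi and lam; each must be blocked for d-separation to hold:
Path 1: phi ← theta → gamma → lam
  theta is a fork here and theta is conditioned on, so the path is blocked at theta.
Path 2: phi → beta → lam
  beta is a chain and beta is not conditioned on — no node blocks this path, so it is active.
Path 3: phi → mu ← theta → gamma → lam
  mu is a collider here and neither mu nor any of its descendants is conditioned on, so the collider stays closed — the path is blocked at mu.
Path 4: phi → mu ← eps ← theta → gamma → lam
  mu is a collider here and neither mu nor any of its descendants is conditioned on, so the collider stays closed — the path is blocked at mu.
Because an active path exists, phi and lam are not d-separated.

No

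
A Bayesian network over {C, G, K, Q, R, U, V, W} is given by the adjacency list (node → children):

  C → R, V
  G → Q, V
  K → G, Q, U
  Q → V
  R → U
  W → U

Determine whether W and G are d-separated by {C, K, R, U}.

There are 6 undirected paths between W and G; checking each against the conditioning set {C, K, R, U}:
Path 1: W → U ← K → Q → V ← G
  K is a fork here and K is conditioned on, so the path is blocked at K.
Path 2: W → U ← K → Q ← G
  K is a fork here and K is conditioned on, so the path is blocked at K.
Path 3: W → U ← K → G
  K is a fork here and K is conditioned on, so the path is blocked at K.
Path 4: W → U ← R ← C → V ← Q ← K → G
  R is a chain here and R is conditioned on, so the path is blocked at R.
Path 5: W → U ← R ← C → V ← Q ← G
  R is a chain here and R is conditioned on, so the path is blocked at R.
Path 6: W → U ← R ← C → V ← G
  R is a chain here and R is conditioned on, so the path is blocked at R.
All paths are blocked; W ⊥ G | {C, K, R, U} holds.

Yes — W and G are d-separated given {C, K, R, U}.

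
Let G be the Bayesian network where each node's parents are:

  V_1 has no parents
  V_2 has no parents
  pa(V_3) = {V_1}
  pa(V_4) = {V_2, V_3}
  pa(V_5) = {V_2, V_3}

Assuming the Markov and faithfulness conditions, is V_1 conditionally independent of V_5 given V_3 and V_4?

Yes

There are 2 undirected paths between V_1 and V_5; checking each against the conditioning set {V_3, V_4}:
  1. V_1 → V_3 → V_4 ← V_2 → V_5 — V_3:chain[blocks]; V_4:collider[open]; V_2:fork[open] ⇒ blocked
  2. V_1 → V_3 → V_5 — V_3:chain[blocks] ⇒ blocked
Every path is blocked, so V_1 and V_5 are d-separated given {V_3, V_4}.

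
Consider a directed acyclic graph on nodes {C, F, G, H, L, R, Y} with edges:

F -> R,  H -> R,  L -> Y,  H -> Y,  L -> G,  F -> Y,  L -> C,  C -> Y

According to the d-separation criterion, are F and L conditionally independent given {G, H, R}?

There are 4 undirected paths between F and L; checking each against the conditioning set {G, H, R}:
Path 1: F → Y ← C ← L
  Y is a collider here and neither Y nor any of its descendants is conditioned on, so the collider stays closed — the path is blocked at Y.
Path 2: F → Y ← L
  Y is a collider here and neither Y nor any of its descendants is conditioned on, so the collider stays closed — the path is blocked at Y.
Path 3: F → R ← H → Y ← C ← L
  H is a fork here and H is conditioned on, so the path is blocked at H.
Path 4: F → R ← H → Y ← L
  H is a fork here and H is conditioned on, so the path is blocked at H.
All paths are blocked; F ⊥ L | {G, H, R} holds.

Yes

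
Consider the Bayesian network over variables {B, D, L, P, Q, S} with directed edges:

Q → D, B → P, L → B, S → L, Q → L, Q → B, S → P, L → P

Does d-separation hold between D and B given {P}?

No

We examine all 4 paths between D and B:
Path 1: D ← Q → B
  Q is a fork and Q is not conditioned on — no node blocks this path, so it is active.
Path 2: D ← Q → L ← S → P ← B
  Q is a fork and Q is not conditioned on; L is a collider and its descendant P is conditioned on, which opens it; S is a fork and S is not conditioned on; P is a collider and P is conditioned on, which opens it — no node blocks this path, so it is active.
Path 3: D ← Q → L → P ← B
  Q is a fork and Q is not conditioned on; L is a chain and L is not conditioned on; P is a collider and P is conditioned on, which opens it — no node blocks this path, so it is active.
Path 4: D ← Q → L → B
  Q is a fork and Q is not conditioned on; L is a chain and L is not conditioned on — no node blocks this path, so it is active.
Because an active path exists, D and B are not d-separated.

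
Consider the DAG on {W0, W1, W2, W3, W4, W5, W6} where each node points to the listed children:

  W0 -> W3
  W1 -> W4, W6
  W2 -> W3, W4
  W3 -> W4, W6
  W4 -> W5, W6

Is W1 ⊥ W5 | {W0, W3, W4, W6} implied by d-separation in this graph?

Yes

Enumerating the 4 paths from W1 to W5 and testing each for blocking by {W0, W3, W4, W6}:
  1. W1 → W4 → W5 — W4:chain[blocks] ⇒ blocked
  2. W1 → W6 ← W4 → W5 — W6:collider[open]; W4:fork[blocks] ⇒ blocked
  3. W1 → W6 ← W3 → W4 → W5 — W6:collider[open]; W3:fork[blocks]; W4:chain[blocks] ⇒ blocked
  4. W1 → W6 ← W3 ← W2 → W4 → W5 — W6:collider[open]; W3:chain[blocks]; W2:fork[open]; W4:chain[blocks] ⇒ blocked
Since every path is blocked, d-separation holds.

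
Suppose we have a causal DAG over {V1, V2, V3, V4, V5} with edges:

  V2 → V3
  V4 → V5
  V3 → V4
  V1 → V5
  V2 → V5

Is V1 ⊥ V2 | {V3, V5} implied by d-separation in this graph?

We examine all 2 paths between V1 and V2:
Path 1: V1 → V5 ← V4 ← V3 ← V2
  V3 is a chain here and V3 is conditioned on, so the path is blocked at V3.
Path 2: V1 → V5 ← V2
  V5 is a collider and V5 is conditioned on, which opens it — no node blocks this path, so it is active.
Since the path V1 → V5 ← V2 is active, V1 and V2 are not d-separated given {V3, V5}.

No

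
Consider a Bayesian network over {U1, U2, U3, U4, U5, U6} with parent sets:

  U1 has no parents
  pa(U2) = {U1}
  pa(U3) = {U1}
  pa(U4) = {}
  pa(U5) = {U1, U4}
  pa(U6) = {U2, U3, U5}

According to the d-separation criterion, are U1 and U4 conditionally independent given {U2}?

Enumerating the 3 paths from U1 to U4 and testing each for blocking by {U2}:
  1. U1 → U2 → U6 ← U5 ← U4 — U2:chain[blocks]; U6:collider[blocks]; U5:chain[open] ⇒ blocked
  2. U1 → U3 → U6 ← U5 ← U4 — U3:chain[open]; U6:collider[blocks]; U5:chain[open] ⇒ blocked
  3. U1 → U5 ← U4 — U5:collider[blocks] ⇒ blocked
All paths are blocked; U1 ⊥ U4 | {U2} holds.

Yes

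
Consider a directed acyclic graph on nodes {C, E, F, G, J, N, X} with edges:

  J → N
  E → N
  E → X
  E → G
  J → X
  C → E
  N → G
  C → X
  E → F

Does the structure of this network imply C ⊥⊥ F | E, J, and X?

We examine all 4 paths between C and F:
  1. C → X ← E → F — X:collider[open]; E:fork[blocks] ⇒ blocked
  2. C → X ← J → N ← E → F — X:collider[open]; J:fork[blocks]; N:collider[blocks]; E:fork[blocks] ⇒ blocked
  3. C → X ← J → N → G ← E → F — X:collider[open]; J:fork[blocks]; N:chain[open]; G:collider[blocks]; E:fork[blocks] ⇒ blocked
  4. C → E → F — E:chain[blocks] ⇒ blocked
Since every path is blocked, d-separation holds.

Yes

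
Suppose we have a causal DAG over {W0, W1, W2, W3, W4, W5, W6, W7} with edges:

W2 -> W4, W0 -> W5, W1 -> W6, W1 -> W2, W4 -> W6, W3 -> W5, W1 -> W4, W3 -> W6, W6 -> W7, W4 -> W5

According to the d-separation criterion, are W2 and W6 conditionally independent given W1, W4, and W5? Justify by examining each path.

Enumerating the 6 paths from W2 to W6 and testing each for blocking by {W1, W4, W5}:
Path 1: W2 → W4 → W6
  W4 is a chain here and W4 is conditioned on, so the path is blocked at W4.
Path 2: W2 → W4 → W5 ← W3 → W6
  W4 is a chain here and W4 is conditioned on, so the path is blocked at W4.
Path 3: W2 → W4 ← W1 → W6
  W1 is a fork here and W1 is conditioned on, so the path is blocked at W1.
Path 4: W2 ← W1 → W6
  W1 is a fork here and W1 is conditioned on, so the path is blocked at W1.
Path 5: W2 ← W1 → W4 → W6
  W1 is a fork here and W1 is conditioned on, so the path is blocked at W1.
Path 6: W2 ← W1 → W4 → W5 ← W3 → W6
  W1 is a fork here and W1 is conditioned on, so the path is blocked at W1.
Since every path is blocked, d-separation holds.

Yes — W2 and W6 are d-separated given {W1, W4, W5}.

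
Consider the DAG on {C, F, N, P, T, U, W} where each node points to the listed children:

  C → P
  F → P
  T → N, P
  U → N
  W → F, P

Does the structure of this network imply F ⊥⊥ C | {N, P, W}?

No

Enumerating the 2 paths from F to C and testing each for blocking by {N, P, W}:
Path 1: F → P ← C
  P is a collider and P is conditioned on, which opens it — no node blocks this path, so it is active.
Path 2: F ← W → P ← C
  W is a fork here and W is conditioned on, so the path is blocked at W.
Because an active path exists, F and C are not d-separated.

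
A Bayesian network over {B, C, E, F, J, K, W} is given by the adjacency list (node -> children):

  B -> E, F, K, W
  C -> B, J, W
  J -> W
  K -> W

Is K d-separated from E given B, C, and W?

Yes — K and E are d-separated given {B, C, W}.

4 paths connect K and E; each must be blocked for d-separation to hold:
Path 1: K → W ← C → B → E
  C is a fork here and C is conditioned on, so the path is blocked at C.
Path 2: K → W ← B → E
  B is a fork here and B is conditioned on, so the path is blocked at B.
Path 3: K → W ← J ← C → B → E
  C is a fork here and C is conditioned on, so the path is blocked at C.
Path 4: K ← B → E
  B is a fork here and B is conditioned on, so the path is blocked at B.
All paths are blocked; K ⊥ E | {B, C, W} holds.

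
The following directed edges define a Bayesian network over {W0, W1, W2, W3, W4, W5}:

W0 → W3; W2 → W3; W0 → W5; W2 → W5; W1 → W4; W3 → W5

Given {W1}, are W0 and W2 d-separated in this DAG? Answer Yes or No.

Enumerating the 4 paths from W0 to W2 and testing each for blocking by {W1}:
Path 1: W0 → W5 ← W2
  W5 is a collider here and neither W5 nor any of its descendants is conditioned on, so the collider stays closed — the path is blocked at W5.
Path 2: W0 → W5 ← W3 ← W2
  W5 is a collider here and neither W5 nor any of its descendants is conditioned on, so the collider stays closed — the path is blocked at W5.
Path 3: W0 → W3 ← W2
  W3 is a collider here and neither W3 nor any of its descendants is conditioned on, so the collider stays closed — the path is blocked at W3.
Path 4: W0 → W3 → W5 ← W2
  W5 is a collider here and neither W5 nor any of its descendants is conditioned on, so the collider stays closed — the path is blocked at W5.
All paths are blocked; W0 ⊥ W2 | {W1} holds.

Yes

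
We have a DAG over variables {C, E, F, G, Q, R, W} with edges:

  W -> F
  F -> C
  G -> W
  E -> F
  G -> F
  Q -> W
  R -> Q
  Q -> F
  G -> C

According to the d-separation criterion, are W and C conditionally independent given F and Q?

No

We examine all 6 paths between W and C:
Path 1: W ← Q → F → C
  Q is a fork here and Q is conditioned on, so the path is blocked at Q.
Path 2: W ← Q → F ← G → C
  Q is a fork here and Q is conditioned on, so the path is blocked at Q.
Path 3: W ← G → C
  G is a fork and G is not conditioned on — no node blocks this path, so it is active.
Path 4: W ← G → F → C
  F is a chain here and F is conditioned on, so the path is blocked at F.
Path 5: W → F → C
  F is a chain here and F is conditioned on, so the path is blocked at F.
Path 6: W → F ← G → C
  F is a collider and F is conditioned on, which opens it; G is a fork and G is not conditioned on — no node blocks this path, so it is active.
At least one path is unblocked, so d-separation fails.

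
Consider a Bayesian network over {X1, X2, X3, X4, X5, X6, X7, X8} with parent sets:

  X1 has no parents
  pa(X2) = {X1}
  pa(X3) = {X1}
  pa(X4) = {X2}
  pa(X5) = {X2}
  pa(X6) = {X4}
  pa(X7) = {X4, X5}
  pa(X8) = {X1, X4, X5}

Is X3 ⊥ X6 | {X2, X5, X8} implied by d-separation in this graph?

No

6 paths connect X3 and X6; each must be blocked for d-separation to hold:
  1. X3 ← X1 → X8 ← X4 → X6 — X1:fork[open]; X8:collider[open]; X4:fork[open] ⇒ active
  2. X3 ← X1 → X8 ← X5 ← X2 → X4 → X6 — X1:fork[open]; X8:collider[open]; X5:chain[blocks]; X2:fork[blocks]; X4:chain[open] ⇒ blocked
  3. X3 ← X1 → X8 ← X5 → X7 ← X4 → X6 — X1:fork[open]; X8:collider[open]; X5:fork[blocks]; X7:collider[blocks]; X4:fork[open] ⇒ blocked
  4. X3 ← X1 → X2 → X4 → X6 — X1:fork[open]; X2:chain[blocks]; X4:chain[open] ⇒ blocked
  5. X3 ← X1 → X2 → X5 → X8 ← X4 → X6 — X1:fork[open]; X2:chain[blocks]; X5:chain[blocks]; X8:collider[open]; X4:fork[open] ⇒ blocked
  6. X3 ← X1 → X2 → X5 → X7 ← X4 → X6 — X1:fork[open]; X2:chain[blocks]; X5:chain[blocks]; X7:collider[blocks]; X4:fork[open] ⇒ blocked
Since the path X3 ← X1 → X8 ← X4 → X6 is active, X3 and X6 are not d-separated given {X2, X5, X8}.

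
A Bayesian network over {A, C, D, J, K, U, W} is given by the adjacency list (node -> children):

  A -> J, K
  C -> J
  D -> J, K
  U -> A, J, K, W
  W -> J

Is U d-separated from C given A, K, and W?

We examine all 6 paths between U and C:
Path 1: U → J ← C
  J is a collider here and neither J nor any of its descendants is conditioned on, so the collider stays closed — the path is blocked at J.
Path 2: U → W → J ← C
  W is a chain here and W is conditioned on, so the path is blocked at W.
Path 3: U → K ← D → J ← C
  J is a collider here and neither J nor any of its descendants is conditioned on, so the collider stays closed — the path is blocked at J.
Path 4: U → K ← A → J ← C
  A is a fork here and A is conditioned on, so the path is blocked at A.
Path 5: U → A → J ← C
  A is a chain here and A is conditioned on, so the path is blocked at A.
Path 6: U → A → K ← D → J ← C
  A is a chain here and A is conditioned on, so the path is blocked at A.
All paths are blocked; U ⊥ C | {A, K, W} holds.

Yes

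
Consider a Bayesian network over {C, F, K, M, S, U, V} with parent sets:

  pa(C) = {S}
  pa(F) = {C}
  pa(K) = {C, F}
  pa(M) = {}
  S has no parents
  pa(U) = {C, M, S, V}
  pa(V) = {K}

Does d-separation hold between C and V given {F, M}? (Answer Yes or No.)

4 paths connect C and V; each must be blocked for d-separation to hold:
Path 1: C ← S → U ← V
  U is a collider here and neither U nor any of its descendants is conditioned on, so the collider stays closed — the path is blocked at U.
Path 2: C → F → K → V
  F is a chain here and F is conditioned on, so the path is blocked at F.
Path 3: C → K → V
  K is a chain and K is not conditioned on — no node blocks this path, so it is active.
Path 4: C → U ← V
  U is a collider here and neither U nor any of its descendants is conditioned on, so the collider stays closed — the path is blocked at U.
Because an active path exists, C and V are not d-separated.

No — C and V are not d-separated given {F, M}.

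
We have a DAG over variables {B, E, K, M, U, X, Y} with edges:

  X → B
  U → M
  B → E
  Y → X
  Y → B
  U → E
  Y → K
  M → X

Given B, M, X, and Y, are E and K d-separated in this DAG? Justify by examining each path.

4 paths connect E and K; each must be blocked for d-separation to hold:
Path 1: E ← B ← Y → K
  B is a chain here and B is conditioned on, so the path is blocked at B.
Path 2: E ← B ← X ← Y → K
  B is a chain here and B is conditioned on, so the path is blocked at B.
Path 3: E ← U → M → X → B ← Y → K
  M is a chain here and M is conditioned on, so the path is blocked at M.
Path 4: E ← U → M → X ← Y → K
  M is a chain here and M is conditioned on, so the path is blocked at M.
Every path is blocked, so E and K are d-separated given {B, M, X, Y}.

Yes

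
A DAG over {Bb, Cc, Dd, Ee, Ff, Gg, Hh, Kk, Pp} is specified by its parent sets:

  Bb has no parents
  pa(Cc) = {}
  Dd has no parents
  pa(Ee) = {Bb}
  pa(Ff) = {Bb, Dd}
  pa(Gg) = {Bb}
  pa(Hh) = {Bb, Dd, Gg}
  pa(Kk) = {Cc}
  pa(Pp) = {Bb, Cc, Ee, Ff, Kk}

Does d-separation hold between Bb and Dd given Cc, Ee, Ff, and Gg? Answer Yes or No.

No — Bb and Dd are not d-separated given {Cc, Ee, Ff, Gg}.

Enumerating the 5 paths from Bb to Dd and testing each for blocking by {Cc, Ee, Ff, Gg}:
  1. Bb → Pp ← Ff ← Dd — Pp:collider[blocks]; Ff:chain[blocks] ⇒ blocked
  2. Bb → Hh ← Dd — Hh:collider[blocks] ⇒ blocked
  3. Bb → Gg → Hh ← Dd — Gg:chain[blocks]; Hh:collider[blocks] ⇒ blocked
  4. Bb → Ee → Pp ← Ff ← Dd — Ee:chain[blocks]; Pp:collider[blocks]; Ff:chain[blocks] ⇒ blocked
  5. Bb → Ff ← Dd — Ff:collider[open] ⇒ active
At least one path is unblocked, so d-separation fails.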